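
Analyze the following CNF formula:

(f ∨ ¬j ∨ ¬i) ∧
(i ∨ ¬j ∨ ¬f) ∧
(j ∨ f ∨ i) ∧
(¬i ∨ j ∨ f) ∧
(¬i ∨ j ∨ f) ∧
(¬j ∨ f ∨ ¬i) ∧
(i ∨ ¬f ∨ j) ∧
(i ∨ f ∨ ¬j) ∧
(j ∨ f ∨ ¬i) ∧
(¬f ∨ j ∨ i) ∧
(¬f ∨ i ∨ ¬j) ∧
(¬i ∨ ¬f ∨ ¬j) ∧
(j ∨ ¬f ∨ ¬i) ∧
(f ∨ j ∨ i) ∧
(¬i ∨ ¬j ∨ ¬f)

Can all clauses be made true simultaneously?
No

No, the formula is not satisfiable.

No assignment of truth values to the variables can make all 15 clauses true simultaneously.

The formula is UNSAT (unsatisfiable).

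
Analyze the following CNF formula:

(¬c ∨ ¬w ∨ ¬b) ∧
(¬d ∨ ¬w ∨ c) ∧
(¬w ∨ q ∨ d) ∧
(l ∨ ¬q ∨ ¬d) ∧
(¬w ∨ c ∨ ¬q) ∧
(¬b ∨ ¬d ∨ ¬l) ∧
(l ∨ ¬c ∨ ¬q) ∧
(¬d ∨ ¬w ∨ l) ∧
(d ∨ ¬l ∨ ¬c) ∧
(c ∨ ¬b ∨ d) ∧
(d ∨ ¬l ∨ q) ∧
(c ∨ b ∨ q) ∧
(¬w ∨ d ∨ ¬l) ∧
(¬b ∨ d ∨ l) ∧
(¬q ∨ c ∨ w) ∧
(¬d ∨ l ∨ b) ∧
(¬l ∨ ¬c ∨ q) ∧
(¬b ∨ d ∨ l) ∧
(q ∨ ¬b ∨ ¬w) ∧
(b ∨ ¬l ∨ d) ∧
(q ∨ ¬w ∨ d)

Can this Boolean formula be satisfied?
Yes

Yes, the formula is satisfiable.

One satisfying assignment is: d=False, b=False, w=False, c=True, l=False, q=False

Verification: With this assignment, all 21 clauses evaluate to true.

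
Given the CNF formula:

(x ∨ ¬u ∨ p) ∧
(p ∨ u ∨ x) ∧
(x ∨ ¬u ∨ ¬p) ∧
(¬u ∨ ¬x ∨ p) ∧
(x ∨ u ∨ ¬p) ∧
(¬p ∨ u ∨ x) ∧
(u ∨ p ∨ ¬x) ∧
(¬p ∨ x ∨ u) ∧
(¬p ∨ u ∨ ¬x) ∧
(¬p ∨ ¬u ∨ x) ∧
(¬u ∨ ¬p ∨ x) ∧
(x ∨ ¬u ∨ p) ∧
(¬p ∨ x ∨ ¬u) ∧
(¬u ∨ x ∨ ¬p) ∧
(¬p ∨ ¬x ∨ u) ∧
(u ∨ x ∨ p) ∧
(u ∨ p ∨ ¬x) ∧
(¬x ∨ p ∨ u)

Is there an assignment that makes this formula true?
Yes

Yes, the formula is satisfiable.

One satisfying assignment is: p=True, x=True, u=True

Verification: With this assignment, all 18 clauses evaluate to true.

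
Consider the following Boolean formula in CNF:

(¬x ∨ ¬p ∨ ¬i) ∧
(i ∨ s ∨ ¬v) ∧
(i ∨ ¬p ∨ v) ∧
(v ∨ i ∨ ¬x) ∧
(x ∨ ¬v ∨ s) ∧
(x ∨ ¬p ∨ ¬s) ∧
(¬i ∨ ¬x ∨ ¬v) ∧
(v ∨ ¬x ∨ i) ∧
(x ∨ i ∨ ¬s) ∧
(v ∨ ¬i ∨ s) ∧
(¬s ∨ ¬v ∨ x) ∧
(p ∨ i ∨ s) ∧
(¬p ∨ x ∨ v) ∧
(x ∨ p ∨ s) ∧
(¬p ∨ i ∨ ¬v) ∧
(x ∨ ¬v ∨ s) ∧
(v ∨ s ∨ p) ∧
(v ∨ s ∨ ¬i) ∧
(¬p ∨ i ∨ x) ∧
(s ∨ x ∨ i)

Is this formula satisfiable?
Yes

Yes, the formula is satisfiable.

One satisfying assignment is: p=False, i=True, x=False, s=True, v=False

Verification: With this assignment, all 20 clauses evaluate to true.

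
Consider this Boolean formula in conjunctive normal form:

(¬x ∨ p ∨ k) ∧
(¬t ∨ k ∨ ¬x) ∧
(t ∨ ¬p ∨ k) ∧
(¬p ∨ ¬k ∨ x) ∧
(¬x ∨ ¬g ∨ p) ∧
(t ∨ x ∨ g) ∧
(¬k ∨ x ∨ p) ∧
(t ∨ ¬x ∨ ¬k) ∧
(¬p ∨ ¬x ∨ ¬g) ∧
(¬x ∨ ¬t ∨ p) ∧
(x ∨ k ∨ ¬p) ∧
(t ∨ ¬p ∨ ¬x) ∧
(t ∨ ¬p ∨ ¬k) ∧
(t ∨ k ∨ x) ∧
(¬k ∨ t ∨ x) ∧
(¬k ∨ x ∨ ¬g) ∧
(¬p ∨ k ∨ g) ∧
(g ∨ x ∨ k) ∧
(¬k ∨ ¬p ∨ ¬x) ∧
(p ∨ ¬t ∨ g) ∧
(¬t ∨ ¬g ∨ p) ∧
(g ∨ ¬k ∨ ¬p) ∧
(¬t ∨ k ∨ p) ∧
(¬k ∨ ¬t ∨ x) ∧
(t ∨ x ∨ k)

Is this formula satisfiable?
No

No, the formula is not satisfiable.

No assignment of truth values to the variables can make all 25 clauses true simultaneously.

The formula is UNSAT (unsatisfiable).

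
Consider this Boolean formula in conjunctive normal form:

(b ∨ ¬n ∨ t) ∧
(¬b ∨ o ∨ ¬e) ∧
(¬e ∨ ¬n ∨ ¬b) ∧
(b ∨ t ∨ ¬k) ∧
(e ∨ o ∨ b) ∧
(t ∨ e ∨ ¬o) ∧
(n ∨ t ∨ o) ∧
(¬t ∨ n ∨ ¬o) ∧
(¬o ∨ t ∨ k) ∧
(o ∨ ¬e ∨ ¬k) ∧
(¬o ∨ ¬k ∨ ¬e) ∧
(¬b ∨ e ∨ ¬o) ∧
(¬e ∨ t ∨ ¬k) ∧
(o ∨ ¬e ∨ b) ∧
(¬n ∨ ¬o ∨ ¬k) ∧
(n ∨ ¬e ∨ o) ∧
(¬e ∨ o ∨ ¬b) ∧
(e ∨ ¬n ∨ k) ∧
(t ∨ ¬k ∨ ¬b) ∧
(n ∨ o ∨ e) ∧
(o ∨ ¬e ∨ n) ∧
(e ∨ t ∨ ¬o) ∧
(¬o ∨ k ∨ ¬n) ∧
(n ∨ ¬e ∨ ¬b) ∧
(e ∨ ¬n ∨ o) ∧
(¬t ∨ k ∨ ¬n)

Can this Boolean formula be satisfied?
No

No, the formula is not satisfiable.

No assignment of truth values to the variables can make all 26 clauses true simultaneously.

The formula is UNSAT (unsatisfiable).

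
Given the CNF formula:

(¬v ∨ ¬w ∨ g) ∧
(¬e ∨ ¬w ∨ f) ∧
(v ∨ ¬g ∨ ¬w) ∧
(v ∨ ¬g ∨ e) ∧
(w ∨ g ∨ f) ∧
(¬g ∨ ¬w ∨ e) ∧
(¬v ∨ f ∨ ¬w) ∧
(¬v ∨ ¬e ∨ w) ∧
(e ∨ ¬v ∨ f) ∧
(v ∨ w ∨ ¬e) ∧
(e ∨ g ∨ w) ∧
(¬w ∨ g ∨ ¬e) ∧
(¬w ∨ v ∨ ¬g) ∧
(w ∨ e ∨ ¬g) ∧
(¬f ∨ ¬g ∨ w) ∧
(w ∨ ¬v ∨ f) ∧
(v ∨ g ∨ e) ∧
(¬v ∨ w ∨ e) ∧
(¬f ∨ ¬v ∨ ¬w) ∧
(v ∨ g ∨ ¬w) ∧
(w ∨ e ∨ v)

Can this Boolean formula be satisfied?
No

No, the formula is not satisfiable.

No assignment of truth values to the variables can make all 21 clauses true simultaneously.

The formula is UNSAT (unsatisfiable).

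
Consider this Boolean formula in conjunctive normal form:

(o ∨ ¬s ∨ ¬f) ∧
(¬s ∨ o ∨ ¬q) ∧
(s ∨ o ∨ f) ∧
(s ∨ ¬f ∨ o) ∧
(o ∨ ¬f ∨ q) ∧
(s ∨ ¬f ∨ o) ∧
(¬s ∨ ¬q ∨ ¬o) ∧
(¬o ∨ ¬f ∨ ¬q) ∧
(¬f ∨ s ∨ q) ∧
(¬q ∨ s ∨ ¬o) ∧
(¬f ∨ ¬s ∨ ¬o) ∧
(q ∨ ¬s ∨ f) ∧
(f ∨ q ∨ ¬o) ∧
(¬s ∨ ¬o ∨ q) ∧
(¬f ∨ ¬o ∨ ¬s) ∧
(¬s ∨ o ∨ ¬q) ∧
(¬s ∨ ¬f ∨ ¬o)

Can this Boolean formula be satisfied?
No

No, the formula is not satisfiable.

No assignment of truth values to the variables can make all 17 clauses true simultaneously.

The formula is UNSAT (unsatisfiable).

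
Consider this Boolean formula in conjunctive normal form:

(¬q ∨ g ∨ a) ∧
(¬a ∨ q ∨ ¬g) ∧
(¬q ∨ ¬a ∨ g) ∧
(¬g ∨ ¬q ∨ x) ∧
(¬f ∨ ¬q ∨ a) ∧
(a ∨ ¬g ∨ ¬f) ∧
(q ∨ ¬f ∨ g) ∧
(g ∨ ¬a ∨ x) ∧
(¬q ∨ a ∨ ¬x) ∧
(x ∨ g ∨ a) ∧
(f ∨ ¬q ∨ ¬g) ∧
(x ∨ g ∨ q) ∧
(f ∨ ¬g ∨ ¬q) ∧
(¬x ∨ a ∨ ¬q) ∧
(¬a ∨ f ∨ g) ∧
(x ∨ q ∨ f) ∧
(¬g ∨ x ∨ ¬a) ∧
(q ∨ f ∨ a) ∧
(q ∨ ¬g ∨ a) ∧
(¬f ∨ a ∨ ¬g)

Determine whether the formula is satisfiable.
Yes

Yes, the formula is satisfiable.

One satisfying assignment is: f=True, q=True, a=True, g=True, x=True

Verification: With this assignment, all 20 clauses evaluate to true.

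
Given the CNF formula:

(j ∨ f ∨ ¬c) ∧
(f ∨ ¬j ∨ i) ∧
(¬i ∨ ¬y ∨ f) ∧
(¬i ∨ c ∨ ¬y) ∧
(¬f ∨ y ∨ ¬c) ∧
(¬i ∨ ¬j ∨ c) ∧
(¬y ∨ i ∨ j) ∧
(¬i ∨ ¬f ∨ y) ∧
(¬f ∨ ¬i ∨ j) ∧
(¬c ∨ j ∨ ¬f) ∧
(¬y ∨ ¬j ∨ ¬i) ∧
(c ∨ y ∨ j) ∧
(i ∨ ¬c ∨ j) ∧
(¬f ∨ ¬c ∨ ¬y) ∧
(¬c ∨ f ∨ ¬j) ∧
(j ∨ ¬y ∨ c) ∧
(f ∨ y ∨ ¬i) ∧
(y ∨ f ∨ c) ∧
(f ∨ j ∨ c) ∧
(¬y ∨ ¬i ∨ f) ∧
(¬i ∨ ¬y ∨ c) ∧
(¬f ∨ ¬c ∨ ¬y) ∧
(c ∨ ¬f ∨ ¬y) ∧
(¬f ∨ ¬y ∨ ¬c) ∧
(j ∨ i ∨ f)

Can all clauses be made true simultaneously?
Yes

Yes, the formula is satisfiable.

One satisfying assignment is: c=False, j=True, i=False, f=True, y=False

Verification: With this assignment, all 25 clauses evaluate to true.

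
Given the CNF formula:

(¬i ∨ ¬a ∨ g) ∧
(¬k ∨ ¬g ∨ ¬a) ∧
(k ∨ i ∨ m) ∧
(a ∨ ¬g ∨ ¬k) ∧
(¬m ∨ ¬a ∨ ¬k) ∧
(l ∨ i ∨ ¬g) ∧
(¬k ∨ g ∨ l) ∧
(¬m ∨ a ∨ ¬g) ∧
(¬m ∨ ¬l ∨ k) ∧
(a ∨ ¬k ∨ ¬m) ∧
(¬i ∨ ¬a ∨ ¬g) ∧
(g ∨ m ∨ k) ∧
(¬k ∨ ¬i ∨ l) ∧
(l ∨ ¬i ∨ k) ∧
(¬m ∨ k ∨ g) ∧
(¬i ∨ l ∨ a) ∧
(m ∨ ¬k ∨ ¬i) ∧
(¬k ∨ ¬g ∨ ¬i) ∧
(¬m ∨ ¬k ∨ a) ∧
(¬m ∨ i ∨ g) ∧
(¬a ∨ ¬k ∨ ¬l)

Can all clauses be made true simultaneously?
Yes

Yes, the formula is satisfiable.

One satisfying assignment is: g=False, m=False, a=False, k=True, l=True, i=False

Verification: With this assignment, all 21 clauses evaluate to true.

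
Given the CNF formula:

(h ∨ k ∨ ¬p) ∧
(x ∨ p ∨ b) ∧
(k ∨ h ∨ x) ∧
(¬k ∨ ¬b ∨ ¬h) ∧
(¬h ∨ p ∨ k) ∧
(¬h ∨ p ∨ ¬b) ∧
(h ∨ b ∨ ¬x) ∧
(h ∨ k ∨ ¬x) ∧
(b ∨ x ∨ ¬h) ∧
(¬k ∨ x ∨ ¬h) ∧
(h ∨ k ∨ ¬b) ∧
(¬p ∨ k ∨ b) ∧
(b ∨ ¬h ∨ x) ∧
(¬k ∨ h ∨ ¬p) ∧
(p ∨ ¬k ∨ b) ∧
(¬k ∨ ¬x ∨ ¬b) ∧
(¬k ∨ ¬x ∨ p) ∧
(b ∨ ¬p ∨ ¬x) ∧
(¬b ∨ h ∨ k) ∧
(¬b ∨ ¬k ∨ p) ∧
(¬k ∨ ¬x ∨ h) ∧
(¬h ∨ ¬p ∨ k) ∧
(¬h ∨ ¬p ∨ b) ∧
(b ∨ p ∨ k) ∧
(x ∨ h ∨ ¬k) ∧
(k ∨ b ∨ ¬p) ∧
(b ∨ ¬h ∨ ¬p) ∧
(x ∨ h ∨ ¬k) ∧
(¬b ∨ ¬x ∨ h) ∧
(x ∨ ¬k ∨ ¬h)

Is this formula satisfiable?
No

No, the formula is not satisfiable.

No assignment of truth values to the variables can make all 30 clauses true simultaneously.

The formula is UNSAT (unsatisfiable).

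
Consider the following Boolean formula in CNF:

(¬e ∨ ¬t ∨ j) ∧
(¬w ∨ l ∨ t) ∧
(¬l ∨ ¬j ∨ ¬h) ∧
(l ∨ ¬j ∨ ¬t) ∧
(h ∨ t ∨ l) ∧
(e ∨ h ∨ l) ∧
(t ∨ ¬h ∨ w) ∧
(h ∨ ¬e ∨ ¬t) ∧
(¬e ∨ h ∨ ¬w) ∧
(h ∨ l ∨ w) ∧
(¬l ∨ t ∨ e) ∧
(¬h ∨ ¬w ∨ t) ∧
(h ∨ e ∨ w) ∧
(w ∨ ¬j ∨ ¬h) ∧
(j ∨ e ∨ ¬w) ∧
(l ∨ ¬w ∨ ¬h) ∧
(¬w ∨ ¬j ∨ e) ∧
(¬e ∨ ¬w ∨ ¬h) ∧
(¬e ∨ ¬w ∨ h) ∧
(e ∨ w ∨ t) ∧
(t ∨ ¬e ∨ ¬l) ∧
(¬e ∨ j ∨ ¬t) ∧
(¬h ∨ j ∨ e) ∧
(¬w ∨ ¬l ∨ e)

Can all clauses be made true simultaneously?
No

No, the formula is not satisfiable.

No assignment of truth values to the variables can make all 24 clauses true simultaneously.

The formula is UNSAT (unsatisfiable).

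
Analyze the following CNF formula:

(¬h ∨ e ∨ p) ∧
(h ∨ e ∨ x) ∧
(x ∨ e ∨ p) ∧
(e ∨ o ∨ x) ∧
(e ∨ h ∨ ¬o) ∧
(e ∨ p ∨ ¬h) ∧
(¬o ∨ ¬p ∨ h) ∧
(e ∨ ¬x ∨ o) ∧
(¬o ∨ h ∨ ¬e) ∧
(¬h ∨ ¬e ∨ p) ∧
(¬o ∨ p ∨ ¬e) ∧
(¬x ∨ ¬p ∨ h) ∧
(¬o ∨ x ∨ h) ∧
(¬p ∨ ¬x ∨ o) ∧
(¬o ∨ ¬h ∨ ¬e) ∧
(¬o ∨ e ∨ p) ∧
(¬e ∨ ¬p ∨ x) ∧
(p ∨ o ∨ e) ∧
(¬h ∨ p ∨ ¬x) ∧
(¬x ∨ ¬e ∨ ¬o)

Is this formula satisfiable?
Yes

Yes, the formula is satisfiable.

One satisfying assignment is: h=True, p=True, e=False, o=True, x=False

Verification: With this assignment, all 20 clauses evaluate to true.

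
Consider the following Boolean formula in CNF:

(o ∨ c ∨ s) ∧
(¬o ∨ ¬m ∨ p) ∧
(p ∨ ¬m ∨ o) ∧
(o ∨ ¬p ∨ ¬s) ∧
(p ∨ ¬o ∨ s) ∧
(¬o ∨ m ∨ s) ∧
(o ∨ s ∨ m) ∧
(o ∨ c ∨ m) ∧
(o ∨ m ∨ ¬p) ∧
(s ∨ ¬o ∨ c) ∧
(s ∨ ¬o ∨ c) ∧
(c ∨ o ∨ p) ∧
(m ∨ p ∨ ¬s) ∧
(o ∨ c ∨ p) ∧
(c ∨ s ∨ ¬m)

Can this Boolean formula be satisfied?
Yes

Yes, the formula is satisfiable.

One satisfying assignment is: o=False, s=False, p=True, m=True, c=True

Verification: With this assignment, all 15 clauses evaluate to true.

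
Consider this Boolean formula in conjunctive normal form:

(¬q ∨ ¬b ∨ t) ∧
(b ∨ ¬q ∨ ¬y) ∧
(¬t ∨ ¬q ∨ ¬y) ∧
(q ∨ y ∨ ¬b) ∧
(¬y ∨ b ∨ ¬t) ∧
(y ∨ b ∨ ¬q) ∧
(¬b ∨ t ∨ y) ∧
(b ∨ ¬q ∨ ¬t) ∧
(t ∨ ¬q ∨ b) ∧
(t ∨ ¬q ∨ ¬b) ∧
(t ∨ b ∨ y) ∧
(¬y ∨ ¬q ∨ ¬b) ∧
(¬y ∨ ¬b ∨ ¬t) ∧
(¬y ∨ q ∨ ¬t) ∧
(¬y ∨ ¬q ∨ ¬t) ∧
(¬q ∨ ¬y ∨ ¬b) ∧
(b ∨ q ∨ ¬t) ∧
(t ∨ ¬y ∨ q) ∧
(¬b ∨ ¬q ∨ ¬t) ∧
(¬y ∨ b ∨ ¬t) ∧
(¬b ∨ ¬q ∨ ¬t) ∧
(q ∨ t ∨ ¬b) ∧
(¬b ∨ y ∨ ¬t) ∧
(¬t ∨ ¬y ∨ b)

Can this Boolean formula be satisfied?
No

No, the formula is not satisfiable.

No assignment of truth values to the variables can make all 24 clauses true simultaneously.

The formula is UNSAT (unsatisfiable).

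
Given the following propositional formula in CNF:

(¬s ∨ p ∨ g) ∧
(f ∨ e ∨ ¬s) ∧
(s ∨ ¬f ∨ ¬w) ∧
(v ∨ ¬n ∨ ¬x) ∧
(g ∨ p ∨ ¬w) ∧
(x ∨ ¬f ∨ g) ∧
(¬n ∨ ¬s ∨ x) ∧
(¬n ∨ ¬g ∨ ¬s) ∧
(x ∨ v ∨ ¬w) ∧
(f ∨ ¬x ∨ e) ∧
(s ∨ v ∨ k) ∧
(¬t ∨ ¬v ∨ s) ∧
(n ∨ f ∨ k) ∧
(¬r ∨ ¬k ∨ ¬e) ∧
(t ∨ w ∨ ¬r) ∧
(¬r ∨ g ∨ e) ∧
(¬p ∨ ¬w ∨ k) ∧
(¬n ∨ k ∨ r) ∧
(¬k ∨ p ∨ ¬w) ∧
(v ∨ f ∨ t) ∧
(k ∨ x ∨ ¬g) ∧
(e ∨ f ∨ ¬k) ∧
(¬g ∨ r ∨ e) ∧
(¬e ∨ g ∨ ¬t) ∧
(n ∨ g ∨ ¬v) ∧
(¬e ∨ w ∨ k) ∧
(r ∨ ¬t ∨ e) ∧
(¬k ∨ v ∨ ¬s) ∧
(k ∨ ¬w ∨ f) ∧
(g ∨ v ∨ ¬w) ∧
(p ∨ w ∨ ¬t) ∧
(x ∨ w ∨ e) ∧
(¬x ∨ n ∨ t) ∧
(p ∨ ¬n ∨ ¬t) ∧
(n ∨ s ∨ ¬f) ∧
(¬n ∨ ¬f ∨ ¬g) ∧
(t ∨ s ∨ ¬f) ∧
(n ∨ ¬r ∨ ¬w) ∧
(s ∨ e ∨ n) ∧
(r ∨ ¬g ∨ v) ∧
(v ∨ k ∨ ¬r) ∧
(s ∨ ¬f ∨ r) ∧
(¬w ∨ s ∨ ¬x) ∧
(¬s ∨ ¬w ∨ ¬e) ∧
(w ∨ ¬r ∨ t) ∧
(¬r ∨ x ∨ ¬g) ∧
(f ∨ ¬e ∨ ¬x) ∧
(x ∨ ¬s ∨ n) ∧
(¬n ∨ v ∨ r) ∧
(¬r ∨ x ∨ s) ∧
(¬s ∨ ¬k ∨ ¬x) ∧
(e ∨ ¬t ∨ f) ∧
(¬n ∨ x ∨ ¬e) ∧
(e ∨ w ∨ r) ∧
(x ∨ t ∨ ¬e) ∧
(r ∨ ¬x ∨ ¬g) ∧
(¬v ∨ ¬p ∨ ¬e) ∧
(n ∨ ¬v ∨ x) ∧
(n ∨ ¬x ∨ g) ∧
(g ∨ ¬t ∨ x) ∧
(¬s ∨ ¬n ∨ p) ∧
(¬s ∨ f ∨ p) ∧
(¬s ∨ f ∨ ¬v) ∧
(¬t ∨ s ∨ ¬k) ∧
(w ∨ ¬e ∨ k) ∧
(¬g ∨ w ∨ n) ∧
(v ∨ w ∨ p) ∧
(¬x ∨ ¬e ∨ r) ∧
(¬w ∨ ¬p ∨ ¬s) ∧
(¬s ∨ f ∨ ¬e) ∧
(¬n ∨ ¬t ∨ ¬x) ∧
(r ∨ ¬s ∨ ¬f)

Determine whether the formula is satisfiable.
No

No, the formula is not satisfiable.

No assignment of truth values to the variables can make all 72 clauses true simultaneously.

The formula is UNSAT (unsatisfiable).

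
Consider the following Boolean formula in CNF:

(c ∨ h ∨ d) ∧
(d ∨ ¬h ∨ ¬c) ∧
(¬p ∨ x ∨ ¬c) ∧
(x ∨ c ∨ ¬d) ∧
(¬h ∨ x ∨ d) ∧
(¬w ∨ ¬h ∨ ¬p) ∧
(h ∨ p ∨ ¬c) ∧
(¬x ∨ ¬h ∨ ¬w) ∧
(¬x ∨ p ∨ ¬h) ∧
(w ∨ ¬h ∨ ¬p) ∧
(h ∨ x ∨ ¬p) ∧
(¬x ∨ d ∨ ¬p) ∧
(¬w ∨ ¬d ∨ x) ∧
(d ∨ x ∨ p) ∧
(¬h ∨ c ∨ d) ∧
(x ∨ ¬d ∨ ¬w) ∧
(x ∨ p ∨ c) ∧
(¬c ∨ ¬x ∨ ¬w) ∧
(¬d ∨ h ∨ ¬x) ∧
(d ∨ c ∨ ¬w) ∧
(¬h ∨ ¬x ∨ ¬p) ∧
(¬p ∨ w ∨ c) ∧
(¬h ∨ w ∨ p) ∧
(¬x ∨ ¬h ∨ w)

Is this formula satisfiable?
No

No, the formula is not satisfiable.

No assignment of truth values to the variables can make all 24 clauses true simultaneously.

The formula is UNSAT (unsatisfiable).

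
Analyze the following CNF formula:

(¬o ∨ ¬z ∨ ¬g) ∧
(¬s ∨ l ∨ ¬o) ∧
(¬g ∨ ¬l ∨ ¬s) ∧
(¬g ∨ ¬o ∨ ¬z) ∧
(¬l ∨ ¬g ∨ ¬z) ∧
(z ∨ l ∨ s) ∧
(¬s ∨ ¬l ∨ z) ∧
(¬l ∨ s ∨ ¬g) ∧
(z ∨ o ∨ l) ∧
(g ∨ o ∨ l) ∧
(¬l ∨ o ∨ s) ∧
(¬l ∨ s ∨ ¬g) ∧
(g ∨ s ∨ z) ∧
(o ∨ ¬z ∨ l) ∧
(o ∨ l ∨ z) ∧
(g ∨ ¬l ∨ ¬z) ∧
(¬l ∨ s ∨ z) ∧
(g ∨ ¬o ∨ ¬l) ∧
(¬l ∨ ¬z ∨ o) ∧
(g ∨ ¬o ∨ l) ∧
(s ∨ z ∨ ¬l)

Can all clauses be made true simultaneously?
No

No, the formula is not satisfiable.

No assignment of truth values to the variables can make all 21 clauses true simultaneously.

The formula is UNSAT (unsatisfiable).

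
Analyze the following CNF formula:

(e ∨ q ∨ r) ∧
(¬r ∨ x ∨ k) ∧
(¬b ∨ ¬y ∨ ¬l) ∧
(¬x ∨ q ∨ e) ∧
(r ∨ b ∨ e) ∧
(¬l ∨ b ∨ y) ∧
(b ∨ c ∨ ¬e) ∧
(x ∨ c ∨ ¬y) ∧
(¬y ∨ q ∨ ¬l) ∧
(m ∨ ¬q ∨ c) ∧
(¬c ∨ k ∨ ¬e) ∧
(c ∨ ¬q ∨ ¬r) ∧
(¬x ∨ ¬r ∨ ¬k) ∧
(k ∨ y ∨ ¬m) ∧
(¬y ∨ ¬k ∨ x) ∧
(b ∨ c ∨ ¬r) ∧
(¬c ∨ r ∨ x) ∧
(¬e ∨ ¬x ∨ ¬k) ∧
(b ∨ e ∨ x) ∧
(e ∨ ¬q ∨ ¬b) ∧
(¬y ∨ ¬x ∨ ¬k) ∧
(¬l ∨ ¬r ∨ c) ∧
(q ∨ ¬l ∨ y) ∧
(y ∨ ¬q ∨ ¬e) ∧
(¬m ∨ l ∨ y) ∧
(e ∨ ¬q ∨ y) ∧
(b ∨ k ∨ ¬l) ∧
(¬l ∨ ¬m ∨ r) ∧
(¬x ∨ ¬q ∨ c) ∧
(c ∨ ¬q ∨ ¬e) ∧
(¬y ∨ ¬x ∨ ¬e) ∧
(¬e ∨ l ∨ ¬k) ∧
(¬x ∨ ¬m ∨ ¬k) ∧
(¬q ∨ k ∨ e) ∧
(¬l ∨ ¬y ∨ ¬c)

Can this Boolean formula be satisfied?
Yes

Yes, the formula is satisfiable.

One satisfying assignment is: q=False, b=True, r=True, m=False, l=False, c=False, k=True, x=False, y=False, e=False

Verification: With this assignment, all 35 clauses evaluate to true.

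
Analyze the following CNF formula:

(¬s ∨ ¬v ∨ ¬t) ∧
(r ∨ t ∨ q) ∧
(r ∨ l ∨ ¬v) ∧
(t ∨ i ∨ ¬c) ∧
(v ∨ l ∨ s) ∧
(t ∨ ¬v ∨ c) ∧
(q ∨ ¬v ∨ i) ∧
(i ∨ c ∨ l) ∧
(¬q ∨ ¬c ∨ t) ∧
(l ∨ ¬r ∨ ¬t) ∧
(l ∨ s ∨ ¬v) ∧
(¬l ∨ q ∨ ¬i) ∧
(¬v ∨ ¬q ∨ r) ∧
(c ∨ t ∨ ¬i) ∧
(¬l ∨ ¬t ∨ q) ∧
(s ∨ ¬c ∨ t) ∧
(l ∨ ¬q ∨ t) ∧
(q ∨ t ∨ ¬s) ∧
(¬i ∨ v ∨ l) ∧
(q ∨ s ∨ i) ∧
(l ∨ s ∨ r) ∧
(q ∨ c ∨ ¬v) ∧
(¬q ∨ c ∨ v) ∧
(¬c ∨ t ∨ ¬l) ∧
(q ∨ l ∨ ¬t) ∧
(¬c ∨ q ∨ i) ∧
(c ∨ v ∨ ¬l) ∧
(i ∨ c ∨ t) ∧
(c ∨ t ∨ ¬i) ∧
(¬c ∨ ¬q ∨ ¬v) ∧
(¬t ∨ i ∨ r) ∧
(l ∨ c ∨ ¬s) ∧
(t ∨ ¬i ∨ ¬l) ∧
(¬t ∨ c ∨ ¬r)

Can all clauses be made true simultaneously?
Yes

Yes, the formula is satisfiable.

One satisfying assignment is: r=True, v=False, i=True, l=True, c=True, t=True, s=False, q=True

Verification: With this assignment, all 34 clauses evaluate to true.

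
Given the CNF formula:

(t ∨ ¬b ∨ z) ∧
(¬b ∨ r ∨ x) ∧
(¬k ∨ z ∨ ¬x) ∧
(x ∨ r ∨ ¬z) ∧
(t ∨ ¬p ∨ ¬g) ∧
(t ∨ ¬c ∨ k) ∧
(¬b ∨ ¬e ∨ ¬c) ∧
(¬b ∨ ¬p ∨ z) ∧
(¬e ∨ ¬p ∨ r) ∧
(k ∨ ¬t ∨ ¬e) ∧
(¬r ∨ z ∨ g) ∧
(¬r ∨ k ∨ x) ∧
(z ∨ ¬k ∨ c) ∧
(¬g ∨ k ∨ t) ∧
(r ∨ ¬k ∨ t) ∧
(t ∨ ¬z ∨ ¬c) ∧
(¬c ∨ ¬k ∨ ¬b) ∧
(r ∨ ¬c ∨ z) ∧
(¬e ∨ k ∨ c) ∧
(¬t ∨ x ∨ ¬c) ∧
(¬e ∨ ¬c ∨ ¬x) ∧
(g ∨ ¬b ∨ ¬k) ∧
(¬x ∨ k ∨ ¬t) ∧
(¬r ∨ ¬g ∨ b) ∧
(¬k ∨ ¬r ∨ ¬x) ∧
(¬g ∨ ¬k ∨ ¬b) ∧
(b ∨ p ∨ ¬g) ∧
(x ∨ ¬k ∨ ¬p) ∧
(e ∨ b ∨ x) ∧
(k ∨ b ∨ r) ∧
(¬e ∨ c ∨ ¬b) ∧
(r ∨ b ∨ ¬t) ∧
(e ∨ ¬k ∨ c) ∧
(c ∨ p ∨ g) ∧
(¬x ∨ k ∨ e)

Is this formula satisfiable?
No

No, the formula is not satisfiable.

No assignment of truth values to the variables can make all 35 clauses true simultaneously.

The formula is UNSAT (unsatisfiable).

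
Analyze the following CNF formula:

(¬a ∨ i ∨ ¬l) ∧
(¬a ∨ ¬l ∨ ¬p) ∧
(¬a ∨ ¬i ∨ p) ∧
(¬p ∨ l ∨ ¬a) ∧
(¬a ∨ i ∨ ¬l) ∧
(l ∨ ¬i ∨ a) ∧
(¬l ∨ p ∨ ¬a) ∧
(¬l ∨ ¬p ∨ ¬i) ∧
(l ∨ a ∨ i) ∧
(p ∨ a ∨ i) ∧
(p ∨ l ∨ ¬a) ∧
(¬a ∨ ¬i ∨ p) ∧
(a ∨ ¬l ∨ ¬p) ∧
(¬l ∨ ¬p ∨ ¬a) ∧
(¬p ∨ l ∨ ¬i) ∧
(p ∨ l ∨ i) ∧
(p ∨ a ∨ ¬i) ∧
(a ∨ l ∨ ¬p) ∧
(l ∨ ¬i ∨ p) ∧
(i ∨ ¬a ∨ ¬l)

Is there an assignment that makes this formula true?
No

No, the formula is not satisfiable.

No assignment of truth values to the variables can make all 20 clauses true simultaneously.

The formula is UNSAT (unsatisfiable).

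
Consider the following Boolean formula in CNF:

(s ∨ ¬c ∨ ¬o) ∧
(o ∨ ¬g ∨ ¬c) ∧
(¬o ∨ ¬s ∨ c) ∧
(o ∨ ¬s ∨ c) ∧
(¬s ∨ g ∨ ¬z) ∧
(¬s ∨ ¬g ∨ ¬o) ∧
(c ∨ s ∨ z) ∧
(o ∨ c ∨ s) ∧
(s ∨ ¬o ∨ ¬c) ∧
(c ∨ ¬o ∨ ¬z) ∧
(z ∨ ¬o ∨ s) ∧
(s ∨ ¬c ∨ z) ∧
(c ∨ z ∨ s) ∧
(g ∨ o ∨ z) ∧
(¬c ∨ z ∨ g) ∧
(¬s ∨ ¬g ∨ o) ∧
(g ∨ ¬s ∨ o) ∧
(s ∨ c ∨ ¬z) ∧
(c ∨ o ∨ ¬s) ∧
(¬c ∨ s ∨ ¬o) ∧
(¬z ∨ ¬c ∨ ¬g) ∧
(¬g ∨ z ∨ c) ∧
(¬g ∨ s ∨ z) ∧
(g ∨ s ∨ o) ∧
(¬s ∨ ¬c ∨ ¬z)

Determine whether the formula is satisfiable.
No

No, the formula is not satisfiable.

No assignment of truth values to the variables can make all 25 clauses true simultaneously.

The formula is UNSAT (unsatisfiable).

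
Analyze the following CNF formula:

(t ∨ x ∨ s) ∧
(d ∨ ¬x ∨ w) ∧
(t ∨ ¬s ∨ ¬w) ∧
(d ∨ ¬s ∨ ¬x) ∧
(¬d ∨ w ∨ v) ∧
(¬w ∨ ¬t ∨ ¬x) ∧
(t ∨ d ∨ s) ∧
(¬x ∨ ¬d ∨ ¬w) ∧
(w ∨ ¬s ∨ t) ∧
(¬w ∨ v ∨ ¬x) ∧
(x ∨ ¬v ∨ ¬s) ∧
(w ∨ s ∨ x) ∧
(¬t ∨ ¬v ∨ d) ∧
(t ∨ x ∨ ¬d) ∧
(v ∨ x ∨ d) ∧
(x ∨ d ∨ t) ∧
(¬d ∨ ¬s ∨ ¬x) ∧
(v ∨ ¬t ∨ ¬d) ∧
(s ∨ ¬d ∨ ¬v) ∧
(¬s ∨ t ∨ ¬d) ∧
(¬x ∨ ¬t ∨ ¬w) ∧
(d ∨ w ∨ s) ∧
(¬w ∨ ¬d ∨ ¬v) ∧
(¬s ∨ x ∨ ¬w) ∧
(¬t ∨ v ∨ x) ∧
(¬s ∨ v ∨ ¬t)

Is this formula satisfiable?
No

No, the formula is not satisfiable.

No assignment of truth values to the variables can make all 26 clauses true simultaneously.

The formula is UNSAT (unsatisfiable).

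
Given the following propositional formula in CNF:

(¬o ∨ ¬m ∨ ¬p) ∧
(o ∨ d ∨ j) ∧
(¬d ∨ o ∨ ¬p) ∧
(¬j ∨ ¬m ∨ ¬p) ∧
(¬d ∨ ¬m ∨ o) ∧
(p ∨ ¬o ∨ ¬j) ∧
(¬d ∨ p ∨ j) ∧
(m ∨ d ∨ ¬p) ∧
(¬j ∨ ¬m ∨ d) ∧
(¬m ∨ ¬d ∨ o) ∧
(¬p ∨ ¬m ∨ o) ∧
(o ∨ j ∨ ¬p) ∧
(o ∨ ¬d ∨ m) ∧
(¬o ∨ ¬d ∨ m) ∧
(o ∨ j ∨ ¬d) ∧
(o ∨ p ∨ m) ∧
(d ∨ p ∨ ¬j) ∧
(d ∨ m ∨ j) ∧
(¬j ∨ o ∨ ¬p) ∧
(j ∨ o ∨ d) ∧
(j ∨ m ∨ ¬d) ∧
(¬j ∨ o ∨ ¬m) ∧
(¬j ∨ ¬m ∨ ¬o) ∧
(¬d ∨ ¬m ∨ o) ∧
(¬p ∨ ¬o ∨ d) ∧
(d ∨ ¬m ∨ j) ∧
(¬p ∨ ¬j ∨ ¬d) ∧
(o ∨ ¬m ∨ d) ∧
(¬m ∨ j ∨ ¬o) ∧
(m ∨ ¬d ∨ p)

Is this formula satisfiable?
No

No, the formula is not satisfiable.

No assignment of truth values to the variables can make all 30 clauses true simultaneously.

The formula is UNSAT (unsatisfiable).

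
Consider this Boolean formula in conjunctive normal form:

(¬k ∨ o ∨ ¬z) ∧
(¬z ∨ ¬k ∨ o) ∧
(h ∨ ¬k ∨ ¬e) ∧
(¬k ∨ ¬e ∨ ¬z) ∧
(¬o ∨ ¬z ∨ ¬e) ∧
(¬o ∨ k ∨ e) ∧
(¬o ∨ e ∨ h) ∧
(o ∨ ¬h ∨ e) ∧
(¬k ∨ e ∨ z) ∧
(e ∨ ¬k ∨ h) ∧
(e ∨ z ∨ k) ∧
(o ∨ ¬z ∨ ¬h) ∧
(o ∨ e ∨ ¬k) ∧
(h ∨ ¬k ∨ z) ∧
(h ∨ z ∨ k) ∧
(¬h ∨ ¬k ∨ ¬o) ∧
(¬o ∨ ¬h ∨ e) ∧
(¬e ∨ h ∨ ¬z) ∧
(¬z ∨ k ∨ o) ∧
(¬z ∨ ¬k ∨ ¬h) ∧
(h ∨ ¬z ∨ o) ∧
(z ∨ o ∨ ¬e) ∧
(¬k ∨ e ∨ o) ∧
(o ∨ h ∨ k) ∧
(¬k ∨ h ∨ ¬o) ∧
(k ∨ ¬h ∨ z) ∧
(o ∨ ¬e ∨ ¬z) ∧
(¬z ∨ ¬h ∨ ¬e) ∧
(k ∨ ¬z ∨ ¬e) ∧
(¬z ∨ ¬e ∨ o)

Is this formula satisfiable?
No

No, the formula is not satisfiable.

No assignment of truth values to the variables can make all 30 clauses true simultaneously.

The formula is UNSAT (unsatisfiable).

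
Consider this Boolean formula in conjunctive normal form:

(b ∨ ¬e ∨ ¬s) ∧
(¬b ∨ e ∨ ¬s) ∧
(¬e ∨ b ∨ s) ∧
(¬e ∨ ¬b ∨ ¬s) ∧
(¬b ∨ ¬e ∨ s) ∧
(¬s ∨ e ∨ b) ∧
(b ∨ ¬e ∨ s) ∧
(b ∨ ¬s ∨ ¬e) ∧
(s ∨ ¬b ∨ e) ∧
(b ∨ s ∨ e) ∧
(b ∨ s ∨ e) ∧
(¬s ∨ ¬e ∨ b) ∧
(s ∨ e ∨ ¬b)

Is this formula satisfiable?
No

No, the formula is not satisfiable.

No assignment of truth values to the variables can make all 13 clauses true simultaneously.

The formula is UNSAT (unsatisfiable).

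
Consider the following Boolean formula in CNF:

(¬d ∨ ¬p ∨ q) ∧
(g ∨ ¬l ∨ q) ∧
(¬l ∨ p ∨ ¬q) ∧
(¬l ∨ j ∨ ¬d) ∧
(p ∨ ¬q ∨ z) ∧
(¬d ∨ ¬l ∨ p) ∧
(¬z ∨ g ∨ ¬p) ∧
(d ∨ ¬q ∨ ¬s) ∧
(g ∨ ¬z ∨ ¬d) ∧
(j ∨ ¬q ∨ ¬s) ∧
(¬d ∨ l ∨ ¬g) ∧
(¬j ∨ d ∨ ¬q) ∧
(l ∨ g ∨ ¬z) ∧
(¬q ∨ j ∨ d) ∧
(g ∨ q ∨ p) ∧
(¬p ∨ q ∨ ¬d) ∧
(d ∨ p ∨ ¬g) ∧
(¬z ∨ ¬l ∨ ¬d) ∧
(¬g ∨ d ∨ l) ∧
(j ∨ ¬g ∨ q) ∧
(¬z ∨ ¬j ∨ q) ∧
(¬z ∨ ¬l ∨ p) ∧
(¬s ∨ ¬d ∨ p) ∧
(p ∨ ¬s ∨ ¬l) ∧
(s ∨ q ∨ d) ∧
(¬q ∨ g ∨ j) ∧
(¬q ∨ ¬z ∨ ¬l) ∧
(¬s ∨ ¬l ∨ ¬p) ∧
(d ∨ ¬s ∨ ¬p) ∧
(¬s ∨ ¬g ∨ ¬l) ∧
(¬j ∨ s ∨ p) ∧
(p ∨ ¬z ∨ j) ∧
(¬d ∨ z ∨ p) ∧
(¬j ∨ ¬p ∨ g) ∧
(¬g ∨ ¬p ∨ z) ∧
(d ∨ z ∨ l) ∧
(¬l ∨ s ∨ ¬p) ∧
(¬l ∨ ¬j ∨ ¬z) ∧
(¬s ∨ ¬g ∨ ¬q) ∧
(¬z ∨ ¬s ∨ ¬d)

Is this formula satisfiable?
No

No, the formula is not satisfiable.

No assignment of truth values to the variables can make all 40 clauses true simultaneously.

The formula is UNSAT (unsatisfiable).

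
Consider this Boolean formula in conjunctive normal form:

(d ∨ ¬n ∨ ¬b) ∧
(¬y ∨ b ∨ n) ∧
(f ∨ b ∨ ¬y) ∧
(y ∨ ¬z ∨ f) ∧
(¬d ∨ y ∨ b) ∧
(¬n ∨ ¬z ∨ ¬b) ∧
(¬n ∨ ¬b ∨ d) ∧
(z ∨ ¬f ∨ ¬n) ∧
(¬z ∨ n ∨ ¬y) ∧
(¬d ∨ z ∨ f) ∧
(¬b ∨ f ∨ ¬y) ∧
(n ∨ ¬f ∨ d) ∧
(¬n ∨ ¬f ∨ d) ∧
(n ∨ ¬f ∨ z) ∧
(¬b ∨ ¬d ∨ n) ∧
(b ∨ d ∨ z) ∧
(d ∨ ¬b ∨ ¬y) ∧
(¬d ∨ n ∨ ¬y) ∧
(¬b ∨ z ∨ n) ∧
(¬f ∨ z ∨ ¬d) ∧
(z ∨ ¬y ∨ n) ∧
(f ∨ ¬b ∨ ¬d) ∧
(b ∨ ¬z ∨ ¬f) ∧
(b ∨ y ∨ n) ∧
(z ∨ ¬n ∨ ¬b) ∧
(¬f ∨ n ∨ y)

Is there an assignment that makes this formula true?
No

No, the formula is not satisfiable.

No assignment of truth values to the variables can make all 26 clauses true simultaneously.

The formula is UNSAT (unsatisfiable).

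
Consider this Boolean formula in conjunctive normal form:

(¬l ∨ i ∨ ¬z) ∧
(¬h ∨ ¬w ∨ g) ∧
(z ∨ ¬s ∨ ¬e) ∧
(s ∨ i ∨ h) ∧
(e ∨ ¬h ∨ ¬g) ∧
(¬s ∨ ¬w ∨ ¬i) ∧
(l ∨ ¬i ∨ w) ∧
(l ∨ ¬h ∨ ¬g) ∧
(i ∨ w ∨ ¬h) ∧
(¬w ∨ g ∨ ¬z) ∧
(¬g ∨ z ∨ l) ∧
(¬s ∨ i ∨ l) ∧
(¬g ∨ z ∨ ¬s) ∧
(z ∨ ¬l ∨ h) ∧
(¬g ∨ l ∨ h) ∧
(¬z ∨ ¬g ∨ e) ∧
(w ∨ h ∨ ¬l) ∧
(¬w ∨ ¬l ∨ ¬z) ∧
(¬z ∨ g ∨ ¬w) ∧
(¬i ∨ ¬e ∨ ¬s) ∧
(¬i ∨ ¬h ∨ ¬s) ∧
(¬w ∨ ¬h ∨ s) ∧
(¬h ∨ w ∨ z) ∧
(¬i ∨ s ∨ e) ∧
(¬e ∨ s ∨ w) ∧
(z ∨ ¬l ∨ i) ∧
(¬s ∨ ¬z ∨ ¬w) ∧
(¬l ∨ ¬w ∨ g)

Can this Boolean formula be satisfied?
Yes

Yes, the formula is satisfiable.

One satisfying assignment is: i=True, z=False, w=True, g=False, e=True, l=False, h=False, s=False

Verification: With this assignment, all 28 clauses evaluate to true.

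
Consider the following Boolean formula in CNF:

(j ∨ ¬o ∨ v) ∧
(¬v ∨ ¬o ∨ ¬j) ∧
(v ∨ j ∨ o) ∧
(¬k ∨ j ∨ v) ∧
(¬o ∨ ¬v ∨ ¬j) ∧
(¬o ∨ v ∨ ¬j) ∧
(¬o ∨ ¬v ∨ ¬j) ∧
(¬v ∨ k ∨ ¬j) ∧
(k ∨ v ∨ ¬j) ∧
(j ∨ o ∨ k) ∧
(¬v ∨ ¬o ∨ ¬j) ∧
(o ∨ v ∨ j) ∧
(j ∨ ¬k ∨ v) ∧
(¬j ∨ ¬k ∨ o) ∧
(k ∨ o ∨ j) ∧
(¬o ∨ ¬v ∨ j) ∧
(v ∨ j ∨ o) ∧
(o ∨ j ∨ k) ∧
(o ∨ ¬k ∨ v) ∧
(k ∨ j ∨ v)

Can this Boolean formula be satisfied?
Yes

Yes, the formula is satisfiable.

One satisfying assignment is: j=False, k=True, v=True, o=False

Verification: With this assignment, all 20 clauses evaluate to true.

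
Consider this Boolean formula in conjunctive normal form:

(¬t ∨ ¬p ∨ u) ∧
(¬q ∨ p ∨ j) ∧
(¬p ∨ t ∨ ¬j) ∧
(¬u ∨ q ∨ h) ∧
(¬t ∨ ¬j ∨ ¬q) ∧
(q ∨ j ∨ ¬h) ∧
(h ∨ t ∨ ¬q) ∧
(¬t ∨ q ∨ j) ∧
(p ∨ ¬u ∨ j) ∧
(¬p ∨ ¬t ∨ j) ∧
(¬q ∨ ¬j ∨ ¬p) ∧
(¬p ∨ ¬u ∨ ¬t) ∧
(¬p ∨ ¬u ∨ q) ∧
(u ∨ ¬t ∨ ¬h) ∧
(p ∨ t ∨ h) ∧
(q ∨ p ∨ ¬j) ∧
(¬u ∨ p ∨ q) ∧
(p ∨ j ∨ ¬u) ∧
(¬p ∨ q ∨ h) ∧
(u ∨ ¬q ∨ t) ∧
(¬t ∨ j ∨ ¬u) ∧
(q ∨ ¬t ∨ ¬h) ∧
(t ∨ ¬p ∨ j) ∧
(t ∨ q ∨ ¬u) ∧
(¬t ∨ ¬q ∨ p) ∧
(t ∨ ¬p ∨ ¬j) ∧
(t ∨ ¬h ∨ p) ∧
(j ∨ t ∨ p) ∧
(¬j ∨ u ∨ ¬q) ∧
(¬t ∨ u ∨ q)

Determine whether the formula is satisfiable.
No

No, the formula is not satisfiable.

No assignment of truth values to the variables can make all 30 clauses true simultaneously.

The formula is UNSAT (unsatisfiable).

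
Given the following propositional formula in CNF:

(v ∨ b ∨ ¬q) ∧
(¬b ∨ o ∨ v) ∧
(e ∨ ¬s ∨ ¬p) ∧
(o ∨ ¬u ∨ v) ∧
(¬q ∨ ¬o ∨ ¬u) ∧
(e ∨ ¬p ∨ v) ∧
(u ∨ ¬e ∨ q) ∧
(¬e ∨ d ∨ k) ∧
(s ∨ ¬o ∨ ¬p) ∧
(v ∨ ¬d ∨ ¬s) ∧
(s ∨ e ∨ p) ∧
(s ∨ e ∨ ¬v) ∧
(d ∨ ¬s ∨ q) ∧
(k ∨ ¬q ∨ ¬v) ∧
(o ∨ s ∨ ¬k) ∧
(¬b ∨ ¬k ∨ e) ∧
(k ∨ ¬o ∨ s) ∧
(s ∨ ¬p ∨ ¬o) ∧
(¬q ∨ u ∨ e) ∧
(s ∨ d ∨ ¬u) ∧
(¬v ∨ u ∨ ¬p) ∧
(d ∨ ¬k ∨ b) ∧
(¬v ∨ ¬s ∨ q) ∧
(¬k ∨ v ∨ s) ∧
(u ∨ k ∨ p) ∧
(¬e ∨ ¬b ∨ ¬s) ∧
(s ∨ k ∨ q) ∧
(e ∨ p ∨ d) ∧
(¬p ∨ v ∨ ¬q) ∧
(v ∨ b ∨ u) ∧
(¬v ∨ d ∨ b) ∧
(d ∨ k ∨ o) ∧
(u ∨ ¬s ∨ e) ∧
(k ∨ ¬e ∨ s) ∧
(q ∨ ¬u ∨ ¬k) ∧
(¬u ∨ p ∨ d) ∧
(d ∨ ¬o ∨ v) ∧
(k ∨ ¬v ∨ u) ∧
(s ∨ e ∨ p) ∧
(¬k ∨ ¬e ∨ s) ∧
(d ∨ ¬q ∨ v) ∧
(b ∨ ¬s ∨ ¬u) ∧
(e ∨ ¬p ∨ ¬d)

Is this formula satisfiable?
Yes

Yes, the formula is satisfiable.

One satisfying assignment is: s=True, o=False, v=True, d=True, q=True, b=False, e=True, k=True, u=False, p=False

Verification: With this assignment, all 43 clauses evaluate to true.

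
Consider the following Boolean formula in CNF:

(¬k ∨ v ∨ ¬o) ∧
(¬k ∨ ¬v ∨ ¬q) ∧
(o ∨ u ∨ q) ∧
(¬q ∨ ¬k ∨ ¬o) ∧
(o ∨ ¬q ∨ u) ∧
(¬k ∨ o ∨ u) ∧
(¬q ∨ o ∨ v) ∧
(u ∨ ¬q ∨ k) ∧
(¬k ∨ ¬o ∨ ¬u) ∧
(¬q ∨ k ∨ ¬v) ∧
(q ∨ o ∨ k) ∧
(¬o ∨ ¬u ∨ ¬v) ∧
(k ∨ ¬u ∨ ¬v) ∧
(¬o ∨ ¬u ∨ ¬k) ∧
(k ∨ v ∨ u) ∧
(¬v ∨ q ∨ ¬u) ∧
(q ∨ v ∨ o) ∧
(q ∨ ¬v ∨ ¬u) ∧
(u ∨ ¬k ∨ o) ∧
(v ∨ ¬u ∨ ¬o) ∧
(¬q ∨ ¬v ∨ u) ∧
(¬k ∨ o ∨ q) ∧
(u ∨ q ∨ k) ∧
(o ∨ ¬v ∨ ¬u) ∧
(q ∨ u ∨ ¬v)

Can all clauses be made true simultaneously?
No

No, the formula is not satisfiable.

No assignment of truth values to the variables can make all 25 clauses true simultaneously.

The formula is UNSAT (unsatisfiable).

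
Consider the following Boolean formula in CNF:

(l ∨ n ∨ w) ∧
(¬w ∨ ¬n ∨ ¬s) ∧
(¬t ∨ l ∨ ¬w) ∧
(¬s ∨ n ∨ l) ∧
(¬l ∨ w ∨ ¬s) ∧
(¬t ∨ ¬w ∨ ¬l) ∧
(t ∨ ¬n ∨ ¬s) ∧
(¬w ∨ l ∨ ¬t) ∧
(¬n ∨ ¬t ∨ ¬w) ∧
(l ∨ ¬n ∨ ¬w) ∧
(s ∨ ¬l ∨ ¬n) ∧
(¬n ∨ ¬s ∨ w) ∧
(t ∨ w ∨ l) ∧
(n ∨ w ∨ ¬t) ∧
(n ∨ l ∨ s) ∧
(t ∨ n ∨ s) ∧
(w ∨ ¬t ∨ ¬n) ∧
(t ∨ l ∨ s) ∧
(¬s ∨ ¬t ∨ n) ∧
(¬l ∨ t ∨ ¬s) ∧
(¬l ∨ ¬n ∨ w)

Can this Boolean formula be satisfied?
No

No, the formula is not satisfiable.

No assignment of truth values to the variables can make all 21 clauses true simultaneously.

The formula is UNSAT (unsatisfiable).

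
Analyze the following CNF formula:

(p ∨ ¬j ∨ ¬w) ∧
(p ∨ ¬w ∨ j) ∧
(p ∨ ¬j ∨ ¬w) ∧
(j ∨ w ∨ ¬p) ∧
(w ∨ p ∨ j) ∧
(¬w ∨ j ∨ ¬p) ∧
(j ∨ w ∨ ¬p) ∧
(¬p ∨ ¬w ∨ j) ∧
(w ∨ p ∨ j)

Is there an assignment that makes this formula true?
Yes

Yes, the formula is satisfiable.

One satisfying assignment is: j=True, w=False, p=False

Verification: With this assignment, all 9 clauses evaluate to true.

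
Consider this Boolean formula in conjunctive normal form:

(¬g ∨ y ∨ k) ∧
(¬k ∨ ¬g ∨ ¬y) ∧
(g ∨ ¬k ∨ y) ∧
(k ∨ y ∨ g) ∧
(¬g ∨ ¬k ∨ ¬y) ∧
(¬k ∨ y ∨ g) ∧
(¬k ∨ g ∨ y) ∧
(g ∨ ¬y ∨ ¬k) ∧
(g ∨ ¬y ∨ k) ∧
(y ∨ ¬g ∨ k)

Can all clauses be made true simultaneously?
Yes

Yes, the formula is satisfiable.

One satisfying assignment is: g=True, k=False, y=True

Verification: With this assignment, all 10 clauses evaluate to true.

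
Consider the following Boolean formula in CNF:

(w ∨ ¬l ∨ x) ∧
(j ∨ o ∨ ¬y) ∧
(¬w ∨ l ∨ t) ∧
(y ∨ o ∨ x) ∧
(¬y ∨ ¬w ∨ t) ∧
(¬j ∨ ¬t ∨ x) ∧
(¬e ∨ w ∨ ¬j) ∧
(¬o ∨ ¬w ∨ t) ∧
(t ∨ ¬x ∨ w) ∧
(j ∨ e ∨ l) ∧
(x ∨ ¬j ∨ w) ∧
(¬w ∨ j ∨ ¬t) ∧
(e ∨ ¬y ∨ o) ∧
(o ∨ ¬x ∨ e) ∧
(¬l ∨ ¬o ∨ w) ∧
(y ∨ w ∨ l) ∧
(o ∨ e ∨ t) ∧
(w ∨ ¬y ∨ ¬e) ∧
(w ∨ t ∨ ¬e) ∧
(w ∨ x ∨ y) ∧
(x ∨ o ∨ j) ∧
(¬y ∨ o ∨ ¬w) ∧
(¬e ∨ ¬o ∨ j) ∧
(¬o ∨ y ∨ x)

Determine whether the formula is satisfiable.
Yes

Yes, the formula is satisfiable.

One satisfying assignment is: j=True, y=False, o=True, l=True, t=True, w=True, e=False, x=True

Verification: With this assignment, all 24 clauses evaluate to true.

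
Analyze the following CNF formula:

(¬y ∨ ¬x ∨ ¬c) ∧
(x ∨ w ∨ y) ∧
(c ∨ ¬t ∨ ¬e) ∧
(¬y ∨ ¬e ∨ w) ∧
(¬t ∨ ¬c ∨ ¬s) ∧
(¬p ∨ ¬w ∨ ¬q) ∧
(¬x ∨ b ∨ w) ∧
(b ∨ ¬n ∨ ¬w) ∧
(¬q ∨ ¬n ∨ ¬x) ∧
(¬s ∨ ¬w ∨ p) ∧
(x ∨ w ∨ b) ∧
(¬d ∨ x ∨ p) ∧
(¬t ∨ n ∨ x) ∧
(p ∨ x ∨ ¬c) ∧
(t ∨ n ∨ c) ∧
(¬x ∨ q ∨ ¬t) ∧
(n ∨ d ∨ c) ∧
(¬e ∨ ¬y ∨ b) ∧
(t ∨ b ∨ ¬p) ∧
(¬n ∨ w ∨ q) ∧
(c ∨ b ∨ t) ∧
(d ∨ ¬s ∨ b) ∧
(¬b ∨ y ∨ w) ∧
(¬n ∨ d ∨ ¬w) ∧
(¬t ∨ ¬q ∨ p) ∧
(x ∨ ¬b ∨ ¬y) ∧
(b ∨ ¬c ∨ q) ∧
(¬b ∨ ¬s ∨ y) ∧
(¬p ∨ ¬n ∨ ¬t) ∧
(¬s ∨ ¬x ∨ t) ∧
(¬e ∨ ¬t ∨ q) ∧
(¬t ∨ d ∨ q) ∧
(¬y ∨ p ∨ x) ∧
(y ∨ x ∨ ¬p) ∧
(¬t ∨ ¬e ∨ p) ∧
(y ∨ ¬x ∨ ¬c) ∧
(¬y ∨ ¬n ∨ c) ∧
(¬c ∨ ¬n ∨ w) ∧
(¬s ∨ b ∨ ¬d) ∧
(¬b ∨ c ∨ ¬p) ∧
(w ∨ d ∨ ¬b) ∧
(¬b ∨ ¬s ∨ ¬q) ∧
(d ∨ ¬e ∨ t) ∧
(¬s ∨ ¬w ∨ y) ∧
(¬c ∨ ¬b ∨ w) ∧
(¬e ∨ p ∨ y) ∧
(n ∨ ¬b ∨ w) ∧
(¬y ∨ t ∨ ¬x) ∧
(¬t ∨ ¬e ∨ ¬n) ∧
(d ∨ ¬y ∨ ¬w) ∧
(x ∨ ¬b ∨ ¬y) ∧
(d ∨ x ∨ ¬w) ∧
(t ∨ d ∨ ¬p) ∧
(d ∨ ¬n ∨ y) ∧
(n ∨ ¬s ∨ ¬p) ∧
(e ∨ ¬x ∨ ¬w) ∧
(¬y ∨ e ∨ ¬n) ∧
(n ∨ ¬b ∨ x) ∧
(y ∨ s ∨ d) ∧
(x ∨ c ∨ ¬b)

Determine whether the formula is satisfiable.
No

No, the formula is not satisfiable.

No assignment of truth values to the variables can make all 60 clauses true simultaneously.

The formula is UNSAT (unsatisfiable).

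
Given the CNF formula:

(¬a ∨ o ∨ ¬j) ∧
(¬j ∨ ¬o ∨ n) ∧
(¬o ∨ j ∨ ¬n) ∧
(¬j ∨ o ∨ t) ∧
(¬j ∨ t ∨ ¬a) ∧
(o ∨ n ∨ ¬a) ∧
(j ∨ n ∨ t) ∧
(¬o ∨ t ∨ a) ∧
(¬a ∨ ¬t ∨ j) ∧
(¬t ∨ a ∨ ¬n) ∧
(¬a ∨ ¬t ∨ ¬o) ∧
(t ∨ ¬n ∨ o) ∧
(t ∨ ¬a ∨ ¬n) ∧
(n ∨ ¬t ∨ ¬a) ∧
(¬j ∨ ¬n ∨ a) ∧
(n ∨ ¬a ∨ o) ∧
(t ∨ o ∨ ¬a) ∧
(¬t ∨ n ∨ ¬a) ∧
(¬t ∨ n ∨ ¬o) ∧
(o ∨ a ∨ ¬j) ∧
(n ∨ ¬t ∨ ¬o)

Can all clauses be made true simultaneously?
Yes

Yes, the formula is satisfiable.

One satisfying assignment is: j=False, a=False, t=True, n=False, o=False

Verification: With this assignment, all 21 clauses evaluate to true.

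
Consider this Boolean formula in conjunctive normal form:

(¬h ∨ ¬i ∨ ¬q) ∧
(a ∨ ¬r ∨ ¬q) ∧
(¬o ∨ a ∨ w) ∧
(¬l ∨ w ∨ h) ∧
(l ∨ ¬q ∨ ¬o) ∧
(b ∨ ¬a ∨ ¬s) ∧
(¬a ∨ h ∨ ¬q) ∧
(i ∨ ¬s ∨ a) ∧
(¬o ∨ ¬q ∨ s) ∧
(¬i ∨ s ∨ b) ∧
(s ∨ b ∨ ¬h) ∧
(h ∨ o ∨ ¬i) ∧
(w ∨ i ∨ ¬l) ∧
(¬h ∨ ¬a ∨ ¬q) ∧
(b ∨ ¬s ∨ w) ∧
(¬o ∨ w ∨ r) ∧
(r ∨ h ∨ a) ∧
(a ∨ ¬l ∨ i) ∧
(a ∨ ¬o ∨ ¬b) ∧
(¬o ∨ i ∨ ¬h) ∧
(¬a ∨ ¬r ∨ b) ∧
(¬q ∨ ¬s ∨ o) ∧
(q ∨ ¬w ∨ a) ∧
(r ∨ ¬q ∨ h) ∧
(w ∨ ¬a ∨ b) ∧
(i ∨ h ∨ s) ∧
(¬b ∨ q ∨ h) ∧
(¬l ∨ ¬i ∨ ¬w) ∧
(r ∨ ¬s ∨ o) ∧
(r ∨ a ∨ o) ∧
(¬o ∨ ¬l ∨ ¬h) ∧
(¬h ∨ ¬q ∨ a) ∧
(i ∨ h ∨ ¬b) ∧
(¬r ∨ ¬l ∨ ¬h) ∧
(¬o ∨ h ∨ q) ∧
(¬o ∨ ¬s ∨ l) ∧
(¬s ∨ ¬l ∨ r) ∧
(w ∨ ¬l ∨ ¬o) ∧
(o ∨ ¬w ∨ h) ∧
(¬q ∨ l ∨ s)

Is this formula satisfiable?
Yes

Yes, the formula is satisfiable.

One satisfying assignment is: s=False, q=False, l=False, i=False, r=True, b=True, w=False, h=True, a=False, o=False

Verification: With this assignment, all 40 clauses evaluate to true.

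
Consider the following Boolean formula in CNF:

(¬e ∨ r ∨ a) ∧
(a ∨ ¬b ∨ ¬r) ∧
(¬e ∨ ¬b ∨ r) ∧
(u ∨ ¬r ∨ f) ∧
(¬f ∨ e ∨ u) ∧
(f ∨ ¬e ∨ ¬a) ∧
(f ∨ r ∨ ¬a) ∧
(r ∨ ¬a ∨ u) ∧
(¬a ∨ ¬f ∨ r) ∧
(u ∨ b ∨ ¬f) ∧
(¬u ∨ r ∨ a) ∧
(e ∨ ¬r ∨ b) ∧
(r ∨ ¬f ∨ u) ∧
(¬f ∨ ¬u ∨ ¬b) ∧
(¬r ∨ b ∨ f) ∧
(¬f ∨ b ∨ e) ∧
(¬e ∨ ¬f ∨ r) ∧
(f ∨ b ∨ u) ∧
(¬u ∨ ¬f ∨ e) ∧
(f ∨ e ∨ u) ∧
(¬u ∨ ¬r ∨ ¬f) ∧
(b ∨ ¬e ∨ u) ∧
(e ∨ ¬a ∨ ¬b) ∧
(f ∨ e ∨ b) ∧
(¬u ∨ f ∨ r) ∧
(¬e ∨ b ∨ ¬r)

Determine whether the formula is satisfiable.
Yes

Yes, the formula is satisfiable.

One satisfying assignment is: e=True, u=False, f=True, a=True, r=True, b=True

Verification: With this assignment, all 26 clauses evaluate to true.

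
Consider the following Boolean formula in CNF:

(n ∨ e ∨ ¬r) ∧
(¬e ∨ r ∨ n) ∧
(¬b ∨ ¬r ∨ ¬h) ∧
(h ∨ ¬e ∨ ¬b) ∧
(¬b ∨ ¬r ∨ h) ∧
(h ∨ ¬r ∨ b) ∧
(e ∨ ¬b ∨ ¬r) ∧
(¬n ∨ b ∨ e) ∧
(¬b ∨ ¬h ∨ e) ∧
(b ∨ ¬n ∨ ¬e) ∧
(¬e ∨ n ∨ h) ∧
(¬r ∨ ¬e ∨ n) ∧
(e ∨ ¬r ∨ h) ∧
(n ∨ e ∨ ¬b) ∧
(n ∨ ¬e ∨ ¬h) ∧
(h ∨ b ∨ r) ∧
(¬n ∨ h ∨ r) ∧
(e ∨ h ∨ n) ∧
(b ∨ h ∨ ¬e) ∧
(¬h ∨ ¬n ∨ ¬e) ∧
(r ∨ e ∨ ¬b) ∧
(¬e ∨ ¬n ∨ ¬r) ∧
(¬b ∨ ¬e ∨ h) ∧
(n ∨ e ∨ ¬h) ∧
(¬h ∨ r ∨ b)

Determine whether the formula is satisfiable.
No

No, the formula is not satisfiable.

No assignment of truth values to the variables can make all 25 clauses true simultaneously.

The formula is UNSAT (unsatisfiable).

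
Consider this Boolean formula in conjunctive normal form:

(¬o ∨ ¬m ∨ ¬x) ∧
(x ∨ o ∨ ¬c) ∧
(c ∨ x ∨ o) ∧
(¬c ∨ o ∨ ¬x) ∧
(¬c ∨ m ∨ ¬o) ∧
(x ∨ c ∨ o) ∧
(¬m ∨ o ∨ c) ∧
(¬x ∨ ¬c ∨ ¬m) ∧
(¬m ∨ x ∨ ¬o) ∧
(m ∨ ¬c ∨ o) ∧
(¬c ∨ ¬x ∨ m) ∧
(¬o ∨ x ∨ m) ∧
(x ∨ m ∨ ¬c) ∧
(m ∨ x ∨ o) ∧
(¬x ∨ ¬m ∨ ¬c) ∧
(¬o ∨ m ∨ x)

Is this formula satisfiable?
Yes

Yes, the formula is satisfiable.

One satisfying assignment is: c=False, o=False, x=True, m=False

Verification: With this assignment, all 16 clauses evaluate to true.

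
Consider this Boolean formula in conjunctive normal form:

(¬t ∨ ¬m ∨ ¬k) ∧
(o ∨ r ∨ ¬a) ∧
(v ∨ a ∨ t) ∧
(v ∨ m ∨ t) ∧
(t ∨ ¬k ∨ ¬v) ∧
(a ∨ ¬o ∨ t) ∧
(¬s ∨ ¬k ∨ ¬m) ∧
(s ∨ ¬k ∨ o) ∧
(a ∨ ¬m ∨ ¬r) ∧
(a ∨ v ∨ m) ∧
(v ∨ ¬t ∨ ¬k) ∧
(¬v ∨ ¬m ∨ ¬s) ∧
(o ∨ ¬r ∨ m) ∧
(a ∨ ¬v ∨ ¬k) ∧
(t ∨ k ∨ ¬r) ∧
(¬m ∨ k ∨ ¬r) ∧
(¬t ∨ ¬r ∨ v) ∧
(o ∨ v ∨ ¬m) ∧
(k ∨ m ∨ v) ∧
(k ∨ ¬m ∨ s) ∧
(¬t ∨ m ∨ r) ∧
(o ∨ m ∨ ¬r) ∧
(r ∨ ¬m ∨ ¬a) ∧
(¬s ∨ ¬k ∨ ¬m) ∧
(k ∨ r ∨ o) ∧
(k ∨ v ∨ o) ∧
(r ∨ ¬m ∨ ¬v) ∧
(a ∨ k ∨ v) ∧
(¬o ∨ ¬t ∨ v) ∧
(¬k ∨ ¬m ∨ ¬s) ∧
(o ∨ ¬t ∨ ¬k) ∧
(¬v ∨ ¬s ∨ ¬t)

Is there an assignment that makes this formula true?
Yes

Yes, the formula is satisfiable.

One satisfying assignment is: m=False, t=True, v=True, o=True, a=False, r=True, s=False, k=False

Verification: With this assignment, all 32 clauses evaluate to true.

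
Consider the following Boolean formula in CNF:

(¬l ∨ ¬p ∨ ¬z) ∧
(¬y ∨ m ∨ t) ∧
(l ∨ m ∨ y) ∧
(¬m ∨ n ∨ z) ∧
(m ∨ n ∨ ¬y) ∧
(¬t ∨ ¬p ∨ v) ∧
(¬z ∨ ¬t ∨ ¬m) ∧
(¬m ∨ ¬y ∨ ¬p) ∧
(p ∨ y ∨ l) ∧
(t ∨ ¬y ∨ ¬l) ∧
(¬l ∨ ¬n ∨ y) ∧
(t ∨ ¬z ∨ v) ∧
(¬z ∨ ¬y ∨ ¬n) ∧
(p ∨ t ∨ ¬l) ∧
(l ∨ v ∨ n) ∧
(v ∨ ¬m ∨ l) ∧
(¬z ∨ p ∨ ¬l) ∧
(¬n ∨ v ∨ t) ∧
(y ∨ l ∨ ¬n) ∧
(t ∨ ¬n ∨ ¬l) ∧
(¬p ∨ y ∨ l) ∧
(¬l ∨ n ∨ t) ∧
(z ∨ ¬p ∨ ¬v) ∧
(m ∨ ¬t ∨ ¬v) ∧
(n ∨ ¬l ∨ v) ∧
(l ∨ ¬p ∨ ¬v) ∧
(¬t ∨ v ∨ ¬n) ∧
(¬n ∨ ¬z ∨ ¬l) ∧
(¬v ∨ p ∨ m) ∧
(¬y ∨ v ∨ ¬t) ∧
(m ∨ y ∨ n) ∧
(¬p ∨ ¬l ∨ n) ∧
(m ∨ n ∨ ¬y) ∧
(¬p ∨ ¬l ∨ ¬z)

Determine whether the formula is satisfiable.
Yes

Yes, the formula is satisfiable.

One satisfying assignment is: m=True, t=True, v=True, n=True, y=True, l=False, z=False, p=False

Verification: With this assignment, all 34 clauses evaluate to true.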